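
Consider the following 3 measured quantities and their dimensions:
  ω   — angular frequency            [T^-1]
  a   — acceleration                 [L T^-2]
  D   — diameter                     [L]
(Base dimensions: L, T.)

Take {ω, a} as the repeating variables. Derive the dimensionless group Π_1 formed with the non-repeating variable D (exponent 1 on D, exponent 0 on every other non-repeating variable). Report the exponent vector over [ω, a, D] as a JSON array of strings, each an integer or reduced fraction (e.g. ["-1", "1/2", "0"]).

["2", "-1", "1"]

Write exponents as rows L,T / cols ω,a,D:
  L: [ 0  1  1]
  T: [-1 -2  0]
RREF → pivots at {ω,a} ⇒ r = 2
Pivot set = {ω,a}, free = {D}
RREF:
  r0: [   1    0   -2]
  r1: [   0    1    1]
Fix exponent of D at 1; solve each RREF row for its pivot's exponent:
  r0: exp(ω) + (-2)·1 = 0 ⇒ exp(ω) = 2
  r1: exp(a) + (1)·1 = 0 ⇒ exp(a) = -1
Π_1 = ω^2 · a^-1 · D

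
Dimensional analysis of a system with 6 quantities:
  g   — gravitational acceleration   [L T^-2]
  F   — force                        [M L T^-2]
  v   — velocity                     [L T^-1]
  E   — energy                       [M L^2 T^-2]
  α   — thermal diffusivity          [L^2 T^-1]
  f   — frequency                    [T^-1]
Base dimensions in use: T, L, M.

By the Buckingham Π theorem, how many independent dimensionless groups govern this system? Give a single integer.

Write exponents as rows T,L,M / cols g,F,v,E,α,f:
  T: [-2 -2 -1 -2 -1 -1]
  L: [ 1  1  1  2  2  0]
  M: [ 0  1  0  1  0  0]
RREF → pivots at {g,F,v} ⇒ r = 3
Π count = n − r = 6 − 3 = 3

3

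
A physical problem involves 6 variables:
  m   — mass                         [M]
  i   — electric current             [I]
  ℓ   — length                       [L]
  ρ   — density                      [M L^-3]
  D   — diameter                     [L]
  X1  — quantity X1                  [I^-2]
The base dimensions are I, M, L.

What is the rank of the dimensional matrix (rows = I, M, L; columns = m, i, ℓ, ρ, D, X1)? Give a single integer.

3

Write exponents as rows I,M,L / cols m,i,ℓ,ρ,D,X1:
  I: [ 0  1  0  0  0 -2]
  M: [ 1  0  0  1  0  0]
  L: [ 0  0  1 -3  1  0]
Echelon form has 3 nonzero rows (pivots: m,i,ℓ)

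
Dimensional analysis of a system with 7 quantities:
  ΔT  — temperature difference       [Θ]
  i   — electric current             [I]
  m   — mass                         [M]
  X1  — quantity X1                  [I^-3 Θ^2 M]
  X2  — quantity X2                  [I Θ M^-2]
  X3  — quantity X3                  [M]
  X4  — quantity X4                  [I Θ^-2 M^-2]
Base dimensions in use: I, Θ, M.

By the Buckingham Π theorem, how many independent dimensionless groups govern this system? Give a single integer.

4

Write exponents as rows I,Θ,M / cols ΔT,i,m,X1,X2,X3,X4:
  I: [ 0  1  0 -3  1  0  1]
  Θ: [ 1  0  0  2  1  0 -2]
  M: [ 0  0  1  1 -2  1 -2]
Row reduction gives pivot columns ΔT,i,m; rank = 3
Π count = n − r = 7 − 3 = 4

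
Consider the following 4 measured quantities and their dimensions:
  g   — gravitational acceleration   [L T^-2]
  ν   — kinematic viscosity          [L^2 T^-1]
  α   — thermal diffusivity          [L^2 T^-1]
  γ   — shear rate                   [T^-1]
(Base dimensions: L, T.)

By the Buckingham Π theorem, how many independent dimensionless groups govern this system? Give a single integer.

2

Write exponents as rows L,T / cols g,ν,α,γ:
  L: [ 1  2  2  0]
  T: [-2 -1 -1 -1]
Echelon form has 2 nonzero rows (pivots: g,ν)
Π count = n − r = 4 − 2 = 2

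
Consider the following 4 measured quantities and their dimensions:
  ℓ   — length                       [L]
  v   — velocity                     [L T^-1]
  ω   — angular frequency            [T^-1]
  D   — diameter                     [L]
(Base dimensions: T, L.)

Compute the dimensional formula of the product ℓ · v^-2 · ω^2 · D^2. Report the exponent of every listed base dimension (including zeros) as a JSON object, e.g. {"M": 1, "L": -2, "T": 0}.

Dimensional matrix (T×L by ℓ×v×ω×D):
  T: [ 0 -1 -1  0]
  L: [ 1  1  0  1]
  [T]: (1)·0+(-2)·-1+(2)·-1+(2)·0 = 0
  [L]: (1)·1+(-2)·1+(2)·0+(2)·1 = 1
⇒ L

{"T": 0, "L": 1}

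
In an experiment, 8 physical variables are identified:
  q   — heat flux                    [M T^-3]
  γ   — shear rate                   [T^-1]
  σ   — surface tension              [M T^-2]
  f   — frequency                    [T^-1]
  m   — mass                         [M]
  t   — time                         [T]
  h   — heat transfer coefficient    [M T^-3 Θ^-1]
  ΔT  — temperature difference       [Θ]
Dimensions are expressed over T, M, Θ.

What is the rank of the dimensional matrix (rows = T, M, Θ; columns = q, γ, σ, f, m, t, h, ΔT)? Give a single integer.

3

Dimensional matrix (T×M×Θ by q×γ×σ×f×m×t×h×ΔT):
  T: [-3 -1 -2 -1  0  1 -3  0]
  M: [ 1  0  1  0  1  0  1  0]
  Θ: [ 0  0  0  0  0  0 -1  1]
Row reduction gives pivot columns q,γ,h; rank = 3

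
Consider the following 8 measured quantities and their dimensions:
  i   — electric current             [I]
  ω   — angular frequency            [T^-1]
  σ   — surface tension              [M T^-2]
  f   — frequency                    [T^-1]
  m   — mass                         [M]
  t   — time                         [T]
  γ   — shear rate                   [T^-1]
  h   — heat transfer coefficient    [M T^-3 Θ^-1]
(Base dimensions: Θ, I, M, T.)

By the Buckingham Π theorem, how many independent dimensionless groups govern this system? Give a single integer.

4

Exponent matrix [Θ,I,M,T] × [i,ω,σ,f,m,t,γ,h]:
  Θ: [ 0  0  0  0  0  0  0 -1]
  I: [ 1  0  0  0  0  0  0  0]
  M: [ 0  0  1  0  1  0  0  1]
  T: [ 0 -1 -2 -1  0  1 -1 -3]
RREF → pivots at {i,ω,σ,h} ⇒ r = 4
8 vars − rank 4 = 4 Π groups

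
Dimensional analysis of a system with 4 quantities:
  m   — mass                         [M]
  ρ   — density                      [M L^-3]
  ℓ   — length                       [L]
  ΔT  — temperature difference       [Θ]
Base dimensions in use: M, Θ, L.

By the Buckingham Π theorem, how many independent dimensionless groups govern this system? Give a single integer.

Write exponents as rows M,Θ,L / cols m,ρ,ℓ,ΔT:
  M: [ 1  1  0  0]
  Θ: [ 0  0  0  1]
  L: [ 0 -3  1  0]
RREF → pivots at {m,ρ,ΔT} ⇒ r = 3
Π count = n − r = 4 − 3 = 1

1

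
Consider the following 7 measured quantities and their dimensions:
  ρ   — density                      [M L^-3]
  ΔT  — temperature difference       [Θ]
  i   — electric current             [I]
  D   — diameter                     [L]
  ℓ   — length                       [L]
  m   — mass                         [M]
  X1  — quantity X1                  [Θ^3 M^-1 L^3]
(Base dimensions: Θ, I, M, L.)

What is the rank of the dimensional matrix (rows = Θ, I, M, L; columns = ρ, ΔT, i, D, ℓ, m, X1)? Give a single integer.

Exponent matrix [Θ,I,M,L] × [ρ,ΔT,i,D,ℓ,m,X1]:
  Θ: [ 0  1  0  0  0  0  3]
  I: [ 0  0  1  0  0  0  0]
  M: [ 1  0  0  0  0  1 -1]
  L: [-3  0  0  1  1  0  3]
Row reduction gives pivot columns ρ,ΔT,i,D; rank = 4

4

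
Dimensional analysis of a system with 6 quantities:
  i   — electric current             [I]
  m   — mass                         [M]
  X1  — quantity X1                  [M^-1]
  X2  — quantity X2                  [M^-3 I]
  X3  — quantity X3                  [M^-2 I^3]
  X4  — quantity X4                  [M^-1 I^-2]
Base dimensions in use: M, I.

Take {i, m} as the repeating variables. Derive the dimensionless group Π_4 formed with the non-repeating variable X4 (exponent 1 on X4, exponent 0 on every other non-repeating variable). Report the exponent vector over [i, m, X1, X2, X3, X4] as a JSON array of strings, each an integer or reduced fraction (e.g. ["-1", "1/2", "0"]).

Write exponents as rows M,I / cols i,m,X1,X2,X3,X4:
  M: [ 0  1 -1 -3 -2 -1]
  I: [ 1  0  0  1  3 -2]
Row reduction gives pivot columns i,m; rank = 2
Repeat: i,m; free: X1,X2,X3,X4
RREF:
  r0: [   1    0    0    1    3   -2]
  r1: [   0    1   -1   -3   -2   -1]
Fix exponent of X4 at 1, X1 at 0, X2 at 0, X3 at 0; solve each RREF row for its pivot's exponent:
  r0: exp(i) + (-2)·1 = 0 ⇒ exp(i) = 2
  r1: exp(m) + (-1)·1 = 0 ⇒ exp(m) = 1
Π_4 = i^2 · m · X4

["2", "1", "0", "0", "0", "1"]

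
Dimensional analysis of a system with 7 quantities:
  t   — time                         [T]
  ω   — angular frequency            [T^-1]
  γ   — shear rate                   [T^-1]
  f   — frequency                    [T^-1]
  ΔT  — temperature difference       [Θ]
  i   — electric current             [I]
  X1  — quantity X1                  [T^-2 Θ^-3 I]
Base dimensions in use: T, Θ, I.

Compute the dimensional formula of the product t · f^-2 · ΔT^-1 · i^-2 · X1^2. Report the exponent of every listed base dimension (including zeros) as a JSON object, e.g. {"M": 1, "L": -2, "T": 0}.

Write exponents as rows T,Θ,I / cols t,ω,γ,f,ΔT,i,X1:
  T: [ 1 -1 -1 -1  0  0 -2]
  Θ: [ 0  0  0  0  1  0 -3]
  I: [ 0  0  0  0  0  1  1]
  [T]: (1)·1+(-2)·-1+(-1)·0+(-2)·0+(2)·-2 = -1
  [Θ]: (1)·0+(-2)·0+(-1)·1+(-2)·0+(2)·-3 = -7
  [I]: (1)·0+(-2)·0+(-1)·0+(-2)·1+(2)·1 = 0
⇒ T^-1 Θ^-7

{"T": -1, "Θ": -7, "I": 0}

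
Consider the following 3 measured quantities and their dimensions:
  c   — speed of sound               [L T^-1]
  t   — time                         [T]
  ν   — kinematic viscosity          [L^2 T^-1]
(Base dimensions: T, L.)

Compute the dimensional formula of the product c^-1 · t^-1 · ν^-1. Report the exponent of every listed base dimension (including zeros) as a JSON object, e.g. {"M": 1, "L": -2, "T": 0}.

Dimensional matrix (T×L by c×t×ν):
  T: [-1  1 -1]
  L: [ 1  0  2]
  [T]: (-1)·-1+(-1)·1+(-1)·-1 = 1
  [L]: (-1)·1+(-1)·0+(-1)·2 = -3
⇒ T L^-3

{"T": 1, "L": -3}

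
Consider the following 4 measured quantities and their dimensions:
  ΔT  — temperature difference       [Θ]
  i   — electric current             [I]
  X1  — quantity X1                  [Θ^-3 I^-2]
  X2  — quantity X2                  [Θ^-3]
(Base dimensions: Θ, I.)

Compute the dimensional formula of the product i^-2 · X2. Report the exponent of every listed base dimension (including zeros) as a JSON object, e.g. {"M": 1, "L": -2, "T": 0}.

Dimensional matrix (Θ×I by ΔT×i×X1×X2):
  Θ: [ 1  0 -3 -3]
  I: [ 0  1 -2  0]
  [Θ]: (-2)·0+(1)·-3 = -3
  [I]: (-2)·1+(1)·0 = -2
⇒ Θ^-3 I^-2

{"Θ": -3, "I": -2}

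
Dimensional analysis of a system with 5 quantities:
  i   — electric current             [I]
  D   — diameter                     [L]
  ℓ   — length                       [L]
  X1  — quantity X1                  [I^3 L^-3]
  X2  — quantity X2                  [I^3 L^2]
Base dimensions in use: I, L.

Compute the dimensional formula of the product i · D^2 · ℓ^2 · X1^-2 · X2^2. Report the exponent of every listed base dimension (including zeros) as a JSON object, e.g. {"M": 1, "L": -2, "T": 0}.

{"I": 1, "L": 14}

Write exponents as rows I,L / cols i,D,ℓ,X1,X2:
  I: [ 1  0  0  3  3]
  L: [ 0  1  1 -3  2]
  [I]: (1)·1+(2)·0+(2)·0+(-2)·3+(2)·3 = 1
  [L]: (1)·0+(2)·1+(2)·1+(-2)·-3+(2)·2 = 14
⇒ I L^14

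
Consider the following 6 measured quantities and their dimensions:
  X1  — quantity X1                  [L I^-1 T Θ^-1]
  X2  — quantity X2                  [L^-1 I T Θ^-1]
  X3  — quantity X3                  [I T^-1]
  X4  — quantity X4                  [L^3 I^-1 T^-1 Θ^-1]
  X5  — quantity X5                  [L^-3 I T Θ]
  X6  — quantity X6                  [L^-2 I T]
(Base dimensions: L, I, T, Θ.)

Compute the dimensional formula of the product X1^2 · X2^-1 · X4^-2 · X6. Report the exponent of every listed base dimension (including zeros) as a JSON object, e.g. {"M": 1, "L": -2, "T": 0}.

{"L": -5, "I": 0, "T": 4, "Θ": 1}

Write exponents as rows L,I,T,Θ / cols X1,X2,X3,X4,X5,X6:
  L: [ 1 -1  0  3 -3 -2]
  I: [-1  1  1 -1  1  1]
  T: [ 1  1 -1 -1  1  1]
  Θ: [-1 -1  0 -1  1  0]
  [L]: (2)·1+(-1)·-1+(-2)·3+(1)·-2 = -5
  [I]: (2)·-1+(-1)·1+(-2)·-1+(1)·1 = 0
  [T]: (2)·1+(-1)·1+(-2)·-1+(1)·1 = 4
  [Θ]: (2)·-1+(-1)·-1+(-2)·-1+(1)·0 = 1
⇒ L^-5 T^4 Θ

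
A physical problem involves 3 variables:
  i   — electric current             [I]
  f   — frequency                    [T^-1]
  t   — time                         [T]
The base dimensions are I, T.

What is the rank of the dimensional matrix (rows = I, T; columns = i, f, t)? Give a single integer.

2

Exponent matrix [I,T] × [i,f,t]:
  I: [ 1  0  0]
  T: [ 0 -1  1]
Row reduction gives pivot columns i,f; rank = 2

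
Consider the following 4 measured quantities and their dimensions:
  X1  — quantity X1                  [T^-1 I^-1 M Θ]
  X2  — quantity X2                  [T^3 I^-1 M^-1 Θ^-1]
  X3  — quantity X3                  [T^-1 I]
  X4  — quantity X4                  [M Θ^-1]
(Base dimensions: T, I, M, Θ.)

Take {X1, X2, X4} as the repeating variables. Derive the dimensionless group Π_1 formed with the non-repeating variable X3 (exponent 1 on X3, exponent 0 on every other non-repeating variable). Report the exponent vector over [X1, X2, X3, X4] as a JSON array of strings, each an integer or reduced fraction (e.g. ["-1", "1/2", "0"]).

Exponent matrix [T,I,M,Θ] × [X1,X2,X3,X4]:
  T: [-1  3 -1  0]
  I: [-1 -1  1  0]
  M: [ 1 -1  0  1]
  Θ: [ 1 -1  0 -1]
Echelon form has 3 nonzero rows (pivots: X1,X2,X4)
Repeat: X1,X2,X4; free: X3
RREF:
  r0: [   1    0 -1/2    0]
  r1: [   0    1 -1/2    0]
  r2: [   0    0    0    1]
  r3: [   0    0    0    0]
Fix exponent of X3 at 1; solve each RREF row for its pivot's exponent:
  r0: exp(X1) + (-1/2)·1 = 0 ⇒ exp(X1) = 1/2
  r1: exp(X2) + (-1/2)·1 = 0 ⇒ exp(X2) = 1/2
  r2: exp(X4) + (0)·1 = 0 ⇒ exp(X4) = 0
Π_1 = X1^(1/2) · X2^(1/2) · X3

["1/2", "1/2", "1", "0"]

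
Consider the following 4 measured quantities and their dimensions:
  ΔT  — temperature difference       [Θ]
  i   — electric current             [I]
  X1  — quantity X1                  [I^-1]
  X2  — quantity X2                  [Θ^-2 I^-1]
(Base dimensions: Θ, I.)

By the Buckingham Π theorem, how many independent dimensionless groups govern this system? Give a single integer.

Exponent matrix [Θ,I] × [ΔT,i,X1,X2]:
  Θ: [ 1  0  0 -2]
  I: [ 0  1 -1 -1]
RREF → pivots at {ΔT,i} ⇒ r = 2
4 vars − rank 2 = 2 Π groups

2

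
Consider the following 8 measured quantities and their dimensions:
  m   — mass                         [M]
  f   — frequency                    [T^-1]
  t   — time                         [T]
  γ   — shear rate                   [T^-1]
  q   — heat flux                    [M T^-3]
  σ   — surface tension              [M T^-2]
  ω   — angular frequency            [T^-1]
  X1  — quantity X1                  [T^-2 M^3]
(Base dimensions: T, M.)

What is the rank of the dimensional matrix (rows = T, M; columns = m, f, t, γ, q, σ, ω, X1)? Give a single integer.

Dimensional matrix (T×M by m×f×t×γ×q×σ×ω×X1):
  T: [ 0 -1  1 -1 -3 -2 -1 -2]
  M: [ 1  0  0  0  1  1  0  3]
Echelon form has 2 nonzero rows (pivots: m,f)

2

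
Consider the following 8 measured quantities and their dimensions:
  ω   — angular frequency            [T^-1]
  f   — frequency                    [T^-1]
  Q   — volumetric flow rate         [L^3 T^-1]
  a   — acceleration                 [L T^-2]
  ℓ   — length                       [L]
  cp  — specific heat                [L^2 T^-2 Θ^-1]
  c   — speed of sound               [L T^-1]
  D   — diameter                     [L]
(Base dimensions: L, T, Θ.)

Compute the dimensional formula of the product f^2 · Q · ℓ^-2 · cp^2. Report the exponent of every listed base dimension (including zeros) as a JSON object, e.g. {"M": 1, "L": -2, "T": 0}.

Exponent matrix [L,T,Θ] × [ω,f,Q,a,ℓ,cp,c,D]:
  L: [ 0  0  3  1  1  2  1  1]
  T: [-1 -1 -1 -2  0 -2 -1  0]
  Θ: [ 0  0  0  0  0 -1  0  0]
  [L]: (2)·0+(1)·3+(-2)·1+(2)·2 = 5
  [T]: (2)·-1+(1)·-1+(-2)·0+(2)·-2 = -7
  [Θ]: (2)·0+(1)·0+(-2)·0+(2)·-1 = -2
⇒ L^5 T^-7 Θ^-2

{"L": 5, "T": -7, "Θ": -2}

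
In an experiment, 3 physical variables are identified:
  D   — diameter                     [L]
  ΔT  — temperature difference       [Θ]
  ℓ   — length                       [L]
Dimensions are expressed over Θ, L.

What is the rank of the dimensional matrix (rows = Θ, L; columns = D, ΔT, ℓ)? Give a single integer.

2

Exponent matrix [Θ,L] × [D,ΔT,ℓ]:
  Θ: [ 0  1  0]
  L: [ 1  0  1]
Row reduction gives pivot columns D,ΔT; rank = 2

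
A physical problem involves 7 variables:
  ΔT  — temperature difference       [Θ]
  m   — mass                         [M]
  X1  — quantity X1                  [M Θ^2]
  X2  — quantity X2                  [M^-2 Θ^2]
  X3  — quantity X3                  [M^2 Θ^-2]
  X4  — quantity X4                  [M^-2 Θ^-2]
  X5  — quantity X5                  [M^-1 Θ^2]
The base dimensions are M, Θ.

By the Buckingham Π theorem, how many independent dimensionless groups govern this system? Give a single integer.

5

Exponent matrix [M,Θ] × [ΔT,m,X1,X2,X3,X4,X5]:
  M: [ 0  1  1 -2  2 -2 -1]
  Θ: [ 1  0  2  2 -2 -2  2]
RREF → pivots at {ΔT,m} ⇒ r = 2
7 vars − rank 2 = 5 Π groups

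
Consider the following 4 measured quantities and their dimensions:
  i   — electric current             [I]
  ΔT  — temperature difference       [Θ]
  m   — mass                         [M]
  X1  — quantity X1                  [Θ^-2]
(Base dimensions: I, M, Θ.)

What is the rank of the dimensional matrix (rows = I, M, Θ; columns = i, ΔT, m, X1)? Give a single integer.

Exponent matrix [I,M,Θ] × [i,ΔT,m,X1]:
  I: [ 1  0  0  0]
  M: [ 0  0  1  0]
  Θ: [ 0  1  0 -2]
RREF → pivots at {i,ΔT,m} ⇒ r = 3

3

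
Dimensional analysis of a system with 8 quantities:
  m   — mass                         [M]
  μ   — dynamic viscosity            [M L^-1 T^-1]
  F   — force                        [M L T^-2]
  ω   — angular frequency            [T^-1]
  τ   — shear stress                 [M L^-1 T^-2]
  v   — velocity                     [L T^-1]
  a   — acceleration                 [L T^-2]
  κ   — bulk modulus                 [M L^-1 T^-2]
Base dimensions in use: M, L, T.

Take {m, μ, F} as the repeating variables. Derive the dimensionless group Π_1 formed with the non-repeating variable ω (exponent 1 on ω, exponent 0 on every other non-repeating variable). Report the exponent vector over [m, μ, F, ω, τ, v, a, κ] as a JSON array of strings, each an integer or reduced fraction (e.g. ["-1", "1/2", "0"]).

["2/3", "-1/3", "-1/3", "1", "0", "0", "0", "0"]

Dimensional matrix (M×L×T by m×μ×F×ω×τ×v×a×κ):
  M: [ 1  1  1  0  1  0  0  1]
  L: [ 0 -1  1  0 -1  1  1 -1]
  T: [ 0 -1 -2 -1 -2 -1 -2 -2]
Echelon form has 3 nonzero rows (pivots: m,μ,F)
Repeat: m,μ,F; free: ω,τ,v,a,κ
RREF:
  r0: [   1    0    0 -2/3 -2/3 -1/3   -1 -2/3]
  r1: [   0    1    0  1/3  4/3 -1/3    0  4/3]
  r2: [   0    0    1  1/3  1/3  2/3    1  1/3]
Fix exponent of ω at 1, τ at 0, v at 0, a at 0, κ at 0; solve each RREF row for its pivot's exponent:
  r0: exp(m) + (-2/3)·1 = 0 ⇒ exp(m) = 2/3
  r1: exp(μ) + (1/3)·1 = 0 ⇒ exp(μ) = -1/3
  r2: exp(F) + (1/3)·1 = 0 ⇒ exp(F) = -1/3
Π_1 = m^(2/3) · μ^(-1/3) · F^(-1/3) · ω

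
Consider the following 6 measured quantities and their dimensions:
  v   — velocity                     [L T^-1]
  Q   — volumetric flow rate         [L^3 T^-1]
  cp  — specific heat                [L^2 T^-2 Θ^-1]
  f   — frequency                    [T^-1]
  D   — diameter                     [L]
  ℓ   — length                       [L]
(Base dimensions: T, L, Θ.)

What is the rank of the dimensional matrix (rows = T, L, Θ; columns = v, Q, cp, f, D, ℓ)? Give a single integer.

Dimensional matrix (T×L×Θ by v×Q×cp×f×D×ℓ):
  T: [-1 -1 -2 -1  0  0]
  L: [ 1  3  2  0  1  1]
  Θ: [ 0  0 -1  0  0  0]
RREF → pivots at {v,Q,cp} ⇒ r = 3

3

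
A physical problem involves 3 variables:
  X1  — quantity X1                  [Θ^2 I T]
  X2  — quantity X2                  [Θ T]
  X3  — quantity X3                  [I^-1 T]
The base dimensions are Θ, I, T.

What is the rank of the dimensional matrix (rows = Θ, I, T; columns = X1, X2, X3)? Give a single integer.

2

Dimensional matrix (Θ×I×T by X1×X2×X3):
  Θ: [ 2  1  0]
  I: [ 1  0 -1]
  T: [ 1  1  1]
Row reduction gives pivot columns X1,X2; rank = 2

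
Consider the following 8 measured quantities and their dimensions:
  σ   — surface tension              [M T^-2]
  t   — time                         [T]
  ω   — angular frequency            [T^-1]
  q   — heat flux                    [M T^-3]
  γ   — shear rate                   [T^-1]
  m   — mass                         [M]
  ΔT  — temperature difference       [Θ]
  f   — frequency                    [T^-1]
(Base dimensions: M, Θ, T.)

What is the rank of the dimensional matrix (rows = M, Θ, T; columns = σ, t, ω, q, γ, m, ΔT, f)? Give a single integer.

3

Exponent matrix [M,Θ,T] × [σ,t,ω,q,γ,m,ΔT,f]:
  M: [ 1  0  0  1  0  1  0  0]
  Θ: [ 0  0  0  0  0  0  1  0]
  T: [-2  1 -1 -3 -1  0  0 -1]
Row reduction gives pivot columns σ,t,ΔT; rank = 3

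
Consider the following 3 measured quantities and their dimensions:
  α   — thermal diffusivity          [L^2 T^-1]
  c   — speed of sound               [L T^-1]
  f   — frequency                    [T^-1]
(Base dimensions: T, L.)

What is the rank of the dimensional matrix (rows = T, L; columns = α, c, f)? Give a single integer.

Write exponents as rows T,L / cols α,c,f:
  T: [-1 -1 -1]
  L: [ 2  1  0]
Row reduction gives pivot columns α,c; rank = 2

2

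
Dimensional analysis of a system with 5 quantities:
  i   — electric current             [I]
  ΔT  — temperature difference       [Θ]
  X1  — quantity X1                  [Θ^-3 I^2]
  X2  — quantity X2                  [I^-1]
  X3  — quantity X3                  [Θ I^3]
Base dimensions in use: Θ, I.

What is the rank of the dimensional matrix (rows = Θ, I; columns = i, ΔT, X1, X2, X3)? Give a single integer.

Exponent matrix [Θ,I] × [i,ΔT,X1,X2,X3]:
  Θ: [ 0  1 -3  0  1]
  I: [ 1  0  2 -1  3]
Row reduction gives pivot columns i,ΔT; rank = 2

2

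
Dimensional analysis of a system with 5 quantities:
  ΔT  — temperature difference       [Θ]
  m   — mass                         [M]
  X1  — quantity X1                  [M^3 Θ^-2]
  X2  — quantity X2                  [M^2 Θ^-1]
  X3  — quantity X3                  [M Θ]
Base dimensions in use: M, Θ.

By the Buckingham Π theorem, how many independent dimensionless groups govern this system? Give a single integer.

3

Dimensional matrix (M×Θ by ΔT×m×X1×X2×X3):
  M: [ 0  1  3  2  1]
  Θ: [ 1  0 -2 -1  1]
Echelon form has 2 nonzero rows (pivots: ΔT,m)
n=5, r=2 ⇒ 3 dimensionless groups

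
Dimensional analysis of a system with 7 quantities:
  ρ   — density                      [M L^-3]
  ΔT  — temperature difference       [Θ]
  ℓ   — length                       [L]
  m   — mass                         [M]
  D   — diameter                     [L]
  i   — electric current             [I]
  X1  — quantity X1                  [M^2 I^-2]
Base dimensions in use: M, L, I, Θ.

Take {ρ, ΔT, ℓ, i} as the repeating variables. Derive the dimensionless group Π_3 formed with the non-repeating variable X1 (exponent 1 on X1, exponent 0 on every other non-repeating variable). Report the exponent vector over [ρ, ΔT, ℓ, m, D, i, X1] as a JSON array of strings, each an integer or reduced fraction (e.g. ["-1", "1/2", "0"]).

Write exponents as rows M,L,I,Θ / cols ρ,ΔT,ℓ,m,D,i,X1:
  M: [ 1  0  0  1  0  0  2]
  L: [-3  0  1  0  1  0  0]
  I: [ 0  0  0  0  0  1 -2]
  Θ: [ 0  1  0  0  0  0  0]
RREF → pivots at {ρ,ΔT,ℓ,i} ⇒ r = 4
Pivot set = {ρ,ΔT,ℓ,i}, free = {m,D,X1}
RREF:
  r0: [   1    0    0    1    0    0    2]
  r1: [   0    1    0    0    0    0    0]
  r2: [   0    0    1    3    1    0    6]
  r3: [   0    0    0    0    0    1   -2]
Fix exponent of X1 at 1, m at 0, D at 0; solve each RREF row for its pivot's exponent:
  r0: exp(ρ) + (2)·1 = 0 ⇒ exp(ρ) = -2
  r1: exp(ΔT) + (0)·1 = 0 ⇒ exp(ΔT) = 0
  r2: exp(ℓ) + (6)·1 = 0 ⇒ exp(ℓ) = -6
  r3: exp(i) + (-2)·1 = 0 ⇒ exp(i) = 2
Π_3 = ρ^-2 · ℓ^-6 · i^2 · X1

["-2", "0", "-6", "0", "0", "2", "1"]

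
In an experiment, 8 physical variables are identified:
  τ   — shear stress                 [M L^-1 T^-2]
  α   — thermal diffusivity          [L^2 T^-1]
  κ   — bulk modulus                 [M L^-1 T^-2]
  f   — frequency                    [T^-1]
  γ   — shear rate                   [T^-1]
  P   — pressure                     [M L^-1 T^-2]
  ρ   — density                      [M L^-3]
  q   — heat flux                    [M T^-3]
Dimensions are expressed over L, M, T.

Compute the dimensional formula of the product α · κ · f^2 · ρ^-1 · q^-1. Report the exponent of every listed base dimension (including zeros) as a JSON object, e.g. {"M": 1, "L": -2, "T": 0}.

Exponent matrix [L,M,T] × [τ,α,κ,f,γ,P,ρ,q]:
  L: [-1  2 -1  0  0 -1 -3  0]
  M: [ 1  0  1  0  0  1  1  1]
  T: [-2 -1 -2 -1 -1 -2  0 -3]
  [L]: (1)·2+(1)·-1+(2)·0+(-1)·-3+(-1)·0 = 4
  [M]: (1)·0+(1)·1+(2)·0+(-1)·1+(-1)·1 = -1
  [T]: (1)·-1+(1)·-2+(2)·-1+(-1)·0+(-1)·-3 = -2
⇒ L^4 M^-1 T^-2

{"L": 4, "M": -1, "T": -2}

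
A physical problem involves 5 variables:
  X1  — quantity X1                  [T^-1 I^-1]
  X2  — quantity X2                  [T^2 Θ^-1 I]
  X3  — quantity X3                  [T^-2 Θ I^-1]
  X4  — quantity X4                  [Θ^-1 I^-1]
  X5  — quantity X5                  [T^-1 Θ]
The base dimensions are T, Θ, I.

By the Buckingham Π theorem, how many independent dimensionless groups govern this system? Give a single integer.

Dimensional matrix (T×Θ×I by X1×X2×X3×X4×X5):
  T: [-1  2 -2  0 -1]
  Θ: [ 0 -1  1 -1  1]
  I: [-1  1 -1 -1  0]
Row reduction gives pivot columns X1,X2; rank = 2
5 vars − rank 2 = 3 Π groups

3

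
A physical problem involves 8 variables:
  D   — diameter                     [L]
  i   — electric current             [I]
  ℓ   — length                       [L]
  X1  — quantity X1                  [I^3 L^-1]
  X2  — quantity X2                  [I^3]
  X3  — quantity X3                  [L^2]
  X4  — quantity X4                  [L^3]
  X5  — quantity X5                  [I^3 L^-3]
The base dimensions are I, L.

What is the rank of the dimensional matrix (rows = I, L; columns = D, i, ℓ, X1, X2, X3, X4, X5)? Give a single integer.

2

Dimensional matrix (I×L by D×i×ℓ×X1×X2×X3×X4×X5):
  I: [ 0  1  0  3  3  0  0  3]
  L: [ 1  0  1 -1  0  2  3 -3]
Echelon form has 2 nonzero rows (pivots: D,i)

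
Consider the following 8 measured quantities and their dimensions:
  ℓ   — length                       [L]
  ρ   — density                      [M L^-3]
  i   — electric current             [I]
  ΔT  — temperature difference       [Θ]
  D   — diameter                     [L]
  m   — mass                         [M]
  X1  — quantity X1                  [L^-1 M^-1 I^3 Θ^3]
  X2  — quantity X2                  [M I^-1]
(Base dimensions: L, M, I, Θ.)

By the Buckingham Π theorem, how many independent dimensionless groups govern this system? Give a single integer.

Exponent matrix [L,M,I,Θ] × [ℓ,ρ,i,ΔT,D,m,X1,X2]:
  L: [ 1 -3  0  0  1  0 -1  0]
  M: [ 0  1  0  0  0  1 -1  1]
  I: [ 0  0  1  0  0  0  3 -1]
  Θ: [ 0  0  0  1  0  0  3  0]
Row reduction gives pivot columns ℓ,ρ,i,ΔT; rank = 4
n=8, r=4 ⇒ 4 dimensionless groups

4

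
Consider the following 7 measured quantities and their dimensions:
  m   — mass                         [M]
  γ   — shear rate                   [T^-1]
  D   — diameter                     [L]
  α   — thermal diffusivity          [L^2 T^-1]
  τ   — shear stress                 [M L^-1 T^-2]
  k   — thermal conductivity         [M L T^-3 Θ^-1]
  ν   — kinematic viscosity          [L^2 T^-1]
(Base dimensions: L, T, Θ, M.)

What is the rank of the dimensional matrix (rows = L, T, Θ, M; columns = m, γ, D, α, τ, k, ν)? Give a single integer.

4

Write exponents as rows L,T,Θ,M / cols m,γ,D,α,τ,k,ν:
  L: [ 0  0  1  2 -1  1  2]
  T: [ 0 -1  0 -1 -2 -3 -1]
  Θ: [ 0  0  0  0  0 -1  0]
  M: [ 1  0  0  0  1  1  0]
RREF → pivots at {m,γ,D,k} ⇒ r = 4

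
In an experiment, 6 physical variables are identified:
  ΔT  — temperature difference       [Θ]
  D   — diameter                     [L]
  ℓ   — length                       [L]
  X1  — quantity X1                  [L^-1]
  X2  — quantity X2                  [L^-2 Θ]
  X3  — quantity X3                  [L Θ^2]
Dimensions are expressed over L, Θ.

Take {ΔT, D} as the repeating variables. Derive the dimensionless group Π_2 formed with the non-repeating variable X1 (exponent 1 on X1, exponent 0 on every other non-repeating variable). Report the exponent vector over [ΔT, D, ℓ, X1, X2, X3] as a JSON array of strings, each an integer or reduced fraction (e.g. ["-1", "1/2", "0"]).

["0", "1", "0", "1", "0", "0"]

Exponent matrix [L,Θ] × [ΔT,D,ℓ,X1,X2,X3]:
  L: [ 0  1  1 -1 -2  1]
  Θ: [ 1  0  0  0  1  2]
Echelon form has 2 nonzero rows (pivots: ΔT,D)
Repeat: ΔT,D; free: ℓ,X1,X2,X3
RREF:
  r0: [   1    0    0    0    1    2]
  r1: [   0    1    1   -1   -2    1]
Fix exponent of X1 at 1, ℓ at 0, X2 at 0, X3 at 0; solve each RREF row for its pivot's exponent:
  r0: exp(ΔT) + (0)·1 = 0 ⇒ exp(ΔT) = 0
  r1: exp(D) + (-1)·1 = 0 ⇒ exp(D) = 1
Π_2 = D · X1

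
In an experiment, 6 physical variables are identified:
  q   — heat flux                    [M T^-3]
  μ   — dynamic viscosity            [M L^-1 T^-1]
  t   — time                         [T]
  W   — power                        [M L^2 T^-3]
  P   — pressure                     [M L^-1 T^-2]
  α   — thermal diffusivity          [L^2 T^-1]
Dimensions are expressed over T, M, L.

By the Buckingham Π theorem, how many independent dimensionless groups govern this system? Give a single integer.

3

Write exponents as rows T,M,L / cols q,μ,t,W,P,α:
  T: [-3 -1  1 -3 -2 -1]
  M: [ 1  1  0  1  1  0]
  L: [ 0 -1  0  2 -1  2]
Echelon form has 3 nonzero rows (pivots: q,μ,t)
Π count = n − r = 6 − 3 = 3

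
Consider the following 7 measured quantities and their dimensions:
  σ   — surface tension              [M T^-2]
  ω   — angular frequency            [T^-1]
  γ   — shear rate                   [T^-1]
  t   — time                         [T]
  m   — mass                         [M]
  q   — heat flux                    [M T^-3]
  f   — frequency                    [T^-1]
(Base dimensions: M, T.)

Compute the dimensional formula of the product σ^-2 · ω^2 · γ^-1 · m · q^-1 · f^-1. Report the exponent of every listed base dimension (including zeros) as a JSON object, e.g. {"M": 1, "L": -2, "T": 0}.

{"M": -2, "T": 7}

Write exponents as rows M,T / cols σ,ω,γ,t,m,q,f:
  M: [ 1  0  0  0  1  1  0]
  T: [-2 -1 -1  1  0 -3 -1]
  [M]: (-2)·1+(2)·0+(-1)·0+(1)·1+(-1)·1+(-1)·0 = -2
  [T]: (-2)·-2+(2)·-1+(-1)·-1+(1)·0+(-1)·-3+(-1)·-1 = 7
⇒ M^-2 T^7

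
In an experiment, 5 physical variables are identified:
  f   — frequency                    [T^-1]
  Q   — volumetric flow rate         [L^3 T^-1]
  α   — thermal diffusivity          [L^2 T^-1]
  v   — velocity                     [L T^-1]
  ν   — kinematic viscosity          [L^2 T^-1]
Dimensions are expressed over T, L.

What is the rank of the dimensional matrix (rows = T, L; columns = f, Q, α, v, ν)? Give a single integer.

Write exponents as rows T,L / cols f,Q,α,v,ν:
  T: [-1 -1 -1 -1 -1]
  L: [ 0  3  2  1  2]
Echelon form has 2 nonzero rows (pivots: f,Q)

2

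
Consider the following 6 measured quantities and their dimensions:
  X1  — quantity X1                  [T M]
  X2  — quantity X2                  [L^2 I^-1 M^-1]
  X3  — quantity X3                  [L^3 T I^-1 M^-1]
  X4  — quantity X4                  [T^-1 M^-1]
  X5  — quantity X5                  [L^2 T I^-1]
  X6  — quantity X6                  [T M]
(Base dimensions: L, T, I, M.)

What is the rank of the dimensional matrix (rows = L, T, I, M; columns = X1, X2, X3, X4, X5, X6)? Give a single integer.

Write exponents as rows L,T,I,M / cols X1,X2,X3,X4,X5,X6:
  L: [ 0  2  3  0  2  0]
  T: [ 1  0  1 -1  1  1]
  I: [ 0 -1 -1  0 -1  0]
  M: [ 1 -1 -1 -1  0  1]
Row reduction gives pivot columns X1,X2,X3; rank = 3

3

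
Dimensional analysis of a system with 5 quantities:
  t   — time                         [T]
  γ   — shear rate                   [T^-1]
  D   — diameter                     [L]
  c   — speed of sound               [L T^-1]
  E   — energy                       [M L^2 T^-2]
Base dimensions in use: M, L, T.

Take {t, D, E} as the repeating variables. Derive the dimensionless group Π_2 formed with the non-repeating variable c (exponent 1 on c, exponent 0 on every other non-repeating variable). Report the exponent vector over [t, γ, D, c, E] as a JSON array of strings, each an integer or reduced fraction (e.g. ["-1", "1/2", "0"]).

["1", "0", "-1", "1", "0"]

Write exponents as rows M,L,T / cols t,γ,D,c,E:
  M: [ 0  0  0  0  1]
  L: [ 0  0  1  1  2]
  T: [ 1 -1  0 -1 -2]
Row reduction gives pivot columns t,D,E; rank = 3
Pivot set = {t,D,E}, free = {γ,c}
RREF:
  r0: [   1   -1    0   -1    0]
  r1: [   0    0    1    1    0]
  r2: [   0    0    0    0    1]
Fix exponent of c at 1, γ at 0; solve each RREF row for its pivot's exponent:
  r0: exp(t) + (-1)·1 = 0 ⇒ exp(t) = 1
  r1: exp(D) + (1)·1 = 0 ⇒ exp(D) = -1
  r2: exp(E) + (0)·1 = 0 ⇒ exp(E) = 0
Π_2 = t · D^-1 · c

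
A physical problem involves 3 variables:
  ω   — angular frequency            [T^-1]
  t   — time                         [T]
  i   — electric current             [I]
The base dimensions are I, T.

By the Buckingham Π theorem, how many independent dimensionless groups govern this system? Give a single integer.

1

Write exponents as rows I,T / cols ω,t,i:
  I: [ 0  0  1]
  T: [-1  1  0]
Row reduction gives pivot columns ω,i; rank = 2
Π count = n − r = 3 − 2 = 1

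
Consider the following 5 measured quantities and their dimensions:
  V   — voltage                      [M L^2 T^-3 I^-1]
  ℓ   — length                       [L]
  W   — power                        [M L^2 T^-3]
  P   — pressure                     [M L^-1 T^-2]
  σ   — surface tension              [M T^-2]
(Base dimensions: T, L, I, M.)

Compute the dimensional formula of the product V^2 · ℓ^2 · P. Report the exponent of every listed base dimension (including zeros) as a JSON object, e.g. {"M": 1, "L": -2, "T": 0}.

Write exponents as rows T,L,I,M / cols V,ℓ,W,P,σ:
  T: [-3  0 -3 -2 -2]
  L: [ 2  1  2 -1  0]
  I: [-1  0  0  0  0]
  M: [ 1  0  1  1  1]
  [T]: (2)·-3+(2)·0+(1)·-2 = -8
  [L]: (2)·2+(2)·1+(1)·-1 = 5
  [I]: (2)·-1+(2)·0+(1)·0 = -2
  [M]: (2)·1+(2)·0+(1)·1 = 3
⇒ T^-8 L^5 I^-2 M^3

{"T": -8, "L": 5, "I": -2, "M": 3}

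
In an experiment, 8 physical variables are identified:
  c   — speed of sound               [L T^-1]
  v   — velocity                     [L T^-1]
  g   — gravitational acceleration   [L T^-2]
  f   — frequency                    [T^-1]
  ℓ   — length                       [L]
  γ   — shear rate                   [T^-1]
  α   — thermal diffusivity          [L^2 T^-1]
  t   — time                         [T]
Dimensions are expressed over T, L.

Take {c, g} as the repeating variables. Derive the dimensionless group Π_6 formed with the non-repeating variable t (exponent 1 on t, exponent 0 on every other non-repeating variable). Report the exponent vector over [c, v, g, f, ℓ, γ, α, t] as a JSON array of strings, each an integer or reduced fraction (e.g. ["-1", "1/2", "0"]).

Dimensional matrix (T×L by c×v×g×f×ℓ×γ×α×t):
  T: [-1 -1 -2 -1  0 -1 -1  1]
  L: [ 1  1  1  0  1  0  2  0]
Row reduction gives pivot columns c,g; rank = 2
Repeat: c,g; free: v,f,ℓ,γ,α,t
RREF:
  r0: [   1    1    0   -1    2   -1    3    1]
  r1: [   0    0    1    1   -1    1   -1   -1]
Fix exponent of t at 1, v at 0, f at 0, ℓ at 0, γ at 0, α at 0; solve each RREF row for its pivot's exponent:
  r0: exp(c) + (1)·1 = 0 ⇒ exp(c) = -1
  r1: exp(g) + (-1)·1 = 0 ⇒ exp(g) = 1
Π_6 = c^-1 · g · t

["-1", "0", "1", "0", "0", "0", "0", "1"]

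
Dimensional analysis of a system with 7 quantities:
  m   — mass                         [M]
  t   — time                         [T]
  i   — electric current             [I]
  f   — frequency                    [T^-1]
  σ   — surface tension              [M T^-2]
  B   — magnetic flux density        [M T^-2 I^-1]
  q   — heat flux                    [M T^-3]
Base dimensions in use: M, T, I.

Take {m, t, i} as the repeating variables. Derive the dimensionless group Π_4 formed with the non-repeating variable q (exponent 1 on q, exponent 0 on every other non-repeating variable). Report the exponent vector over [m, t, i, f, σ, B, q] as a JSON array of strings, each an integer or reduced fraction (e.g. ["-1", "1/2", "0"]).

["-1", "3", "0", "0", "0", "0", "1"]

Dimensional matrix (M×T×I by m×t×i×f×σ×B×q):
  M: [ 1  0  0  0  1  1  1]
  T: [ 0  1  0 -1 -2 -2 -3]
  I: [ 0  0  1  0  0 -1  0]
Echelon form has 3 nonzero rows (pivots: m,t,i)
Repeat: m,t,i; free: f,σ,B,q
RREF:
  r0: [   1    0    0    0    1    1    1]
  r1: [   0    1    0   -1   -2   -2   -3]
  r2: [   0    0    1    0    0   -1    0]
Fix exponent of q at 1, f at 0, σ at 0, B at 0; solve each RREF row for its pivot's exponent:
  r0: exp(m) + (1)·1 = 0 ⇒ exp(m) = -1
  r1: exp(t) + (-3)·1 = 0 ⇒ exp(t) = 3
  r2: exp(i) + (0)·1 = 0 ⇒ exp(i) = 0
Π_4 = m^-1 · t^3 · q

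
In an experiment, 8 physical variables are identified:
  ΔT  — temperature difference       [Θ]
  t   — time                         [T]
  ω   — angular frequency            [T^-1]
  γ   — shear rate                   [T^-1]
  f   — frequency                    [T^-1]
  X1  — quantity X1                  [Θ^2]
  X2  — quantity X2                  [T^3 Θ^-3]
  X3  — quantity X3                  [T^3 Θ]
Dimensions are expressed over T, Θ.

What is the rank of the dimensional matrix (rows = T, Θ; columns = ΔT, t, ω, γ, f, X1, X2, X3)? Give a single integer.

Write exponents as rows T,Θ / cols ΔT,t,ω,γ,f,X1,X2,X3:
  T: [ 0  1 -1 -1 -1  0  3  3]
  Θ: [ 1  0  0  0  0  2 -3  1]
Row reduction gives pivot columns ΔT,t; rank = 2

2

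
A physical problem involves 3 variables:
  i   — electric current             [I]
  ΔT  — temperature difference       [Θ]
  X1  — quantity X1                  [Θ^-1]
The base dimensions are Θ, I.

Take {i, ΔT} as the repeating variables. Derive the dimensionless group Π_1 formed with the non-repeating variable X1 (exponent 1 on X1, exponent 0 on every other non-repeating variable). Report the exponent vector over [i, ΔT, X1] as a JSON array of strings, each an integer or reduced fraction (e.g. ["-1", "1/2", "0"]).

Dimensional matrix (Θ×I by i×ΔT×X1):
  Θ: [ 0  1 -1]
  I: [ 1  0  0]
RREF → pivots at {i,ΔT} ⇒ r = 2
Repeat: i,ΔT; free: X1
RREF:
  r0: [   1    0    0]
  r1: [   0    1   -1]
Fix exponent of X1 at 1; solve each RREF row for its pivot's exponent:
  r0: exp(i) + (0)·1 = 0 ⇒ exp(i) = 0
  r1: exp(ΔT) + (-1)·1 = 0 ⇒ exp(ΔT) = 1
Π_1 = ΔT · X1

["0", "1", "1"]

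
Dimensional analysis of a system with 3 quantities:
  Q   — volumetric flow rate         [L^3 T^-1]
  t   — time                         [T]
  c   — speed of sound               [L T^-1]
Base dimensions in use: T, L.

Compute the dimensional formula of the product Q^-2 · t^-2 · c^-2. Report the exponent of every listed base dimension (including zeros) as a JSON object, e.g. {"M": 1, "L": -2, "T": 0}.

{"T": 2, "L": -8}

Dimensional matrix (T×L by Q×t×c):
  T: [-1  1 -1]
  L: [ 3  0  1]
  [T]: (-2)·-1+(-2)·1+(-2)·-1 = 2
  [L]: (-2)·3+(-2)·0+(-2)·1 = -8
⇒ T^2 L^-8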